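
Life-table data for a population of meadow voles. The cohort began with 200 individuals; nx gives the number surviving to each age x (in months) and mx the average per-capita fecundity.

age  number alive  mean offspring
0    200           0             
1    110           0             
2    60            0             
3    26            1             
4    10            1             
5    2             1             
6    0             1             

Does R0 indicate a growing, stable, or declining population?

lx = nx/n0 = nx/200: 1, 0.55, 0.3, 0.13, 0.05, 0.01, 0
R0 = Σ lx·mx = 0 + 0 + 0 + 0.13 + 0.05 + 0.01 + 0 = 0.19
R0 < 1, so the population is declining.

declining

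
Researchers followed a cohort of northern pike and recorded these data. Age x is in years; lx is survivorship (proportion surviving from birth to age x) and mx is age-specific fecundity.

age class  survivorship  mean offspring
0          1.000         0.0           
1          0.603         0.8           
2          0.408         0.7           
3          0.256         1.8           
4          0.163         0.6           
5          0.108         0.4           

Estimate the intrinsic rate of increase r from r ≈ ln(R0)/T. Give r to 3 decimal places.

0.142

R0 = Σ lx·mx = 0 + 0.4824 + 0.2856 + 0.4608 + 0.0978 + 0.0432 = 1.3698
Σ x·lx·mx = 3.0432; T = 3.0432/1.3698 = 2.22164…
r ≈ ln(R0)/T = ln(1.3698)/2.22164… = 0.14164… → 0.142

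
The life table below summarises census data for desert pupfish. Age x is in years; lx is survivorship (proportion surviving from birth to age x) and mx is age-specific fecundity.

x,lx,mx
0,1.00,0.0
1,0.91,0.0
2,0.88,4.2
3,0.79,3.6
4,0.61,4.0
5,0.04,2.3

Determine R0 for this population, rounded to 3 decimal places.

9.072

lx·mx by age: 0, 0, 3.696, 2.844, 2.44, 0.092
R0 = Σ lx·mx = 9.072 → 9.072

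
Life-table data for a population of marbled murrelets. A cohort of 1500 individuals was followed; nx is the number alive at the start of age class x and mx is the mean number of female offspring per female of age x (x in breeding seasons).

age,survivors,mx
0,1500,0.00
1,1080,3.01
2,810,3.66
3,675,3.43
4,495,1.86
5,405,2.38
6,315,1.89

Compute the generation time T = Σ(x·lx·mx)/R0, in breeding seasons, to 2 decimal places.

2.56

lx = nx/n0 = nx/1500: 1, 0.72, 0.54, 0.45, 0.33, 0.27, 0.21
lx·mx: 0, 2.1672, 1.9764, 1.5435, 0.6138, 0.6426, 0.3969 → R0 = 7.3404
x·lx·mx: 0, 2.1672, 3.9528, 4.6305, 2.4552, 3.213, 2.3814 → Σ = 18.8001
T = 18.8001 / 7.3404 = 2.561182… → 2.56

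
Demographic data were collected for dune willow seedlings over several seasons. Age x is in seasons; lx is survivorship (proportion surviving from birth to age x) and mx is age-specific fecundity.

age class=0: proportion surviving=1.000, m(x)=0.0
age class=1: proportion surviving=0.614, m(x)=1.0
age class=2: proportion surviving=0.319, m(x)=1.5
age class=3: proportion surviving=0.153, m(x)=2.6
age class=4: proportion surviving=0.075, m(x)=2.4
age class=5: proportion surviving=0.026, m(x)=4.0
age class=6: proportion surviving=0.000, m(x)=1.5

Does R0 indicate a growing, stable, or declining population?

R0 = Σ lx·mx = 0 + 0.614 + 0.4785 + 0.3978 + 0.18 + 0.104 + 0 = 1.7743
R0 > 1, so the population is growing.

growing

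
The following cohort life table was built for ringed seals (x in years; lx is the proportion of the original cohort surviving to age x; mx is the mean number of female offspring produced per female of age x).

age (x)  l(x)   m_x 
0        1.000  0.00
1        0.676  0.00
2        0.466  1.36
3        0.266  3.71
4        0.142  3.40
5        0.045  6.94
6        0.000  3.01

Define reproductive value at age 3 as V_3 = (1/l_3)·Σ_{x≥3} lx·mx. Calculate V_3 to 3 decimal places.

lx·mx for x ≥ 3: 0.98686, 0.4828, 0.3123, 0 → sum = 1.78196
V_3 = 1.78196 / l_3 = 1.78196 / 0.266 = 6.699098… → 6.699

6.699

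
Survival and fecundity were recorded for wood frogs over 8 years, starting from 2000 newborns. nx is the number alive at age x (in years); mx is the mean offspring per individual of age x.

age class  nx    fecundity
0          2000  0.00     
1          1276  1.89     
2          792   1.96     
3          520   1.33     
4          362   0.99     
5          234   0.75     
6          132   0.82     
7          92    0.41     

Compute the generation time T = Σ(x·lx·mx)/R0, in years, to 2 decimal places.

lx = nx/n0 = nx/2000: 1, 0.638, 0.396, 0.26, 0.181, 0.117, 0.066, 0.046
lx·mx: 0, 1.20582, 0.77616, 0.3458, 0.17919, 0.08775, 0.05412, 0.01886 → R0 = 2.6677
x·lx·mx: 0, 1.20582, 1.55232, 1.0374, 0.71676, 0.43875, 0.32472, 0.13202 → Σ = 5.40779
T = 5.40779 / 2.6677 = 2.027136… → 2.03

2.03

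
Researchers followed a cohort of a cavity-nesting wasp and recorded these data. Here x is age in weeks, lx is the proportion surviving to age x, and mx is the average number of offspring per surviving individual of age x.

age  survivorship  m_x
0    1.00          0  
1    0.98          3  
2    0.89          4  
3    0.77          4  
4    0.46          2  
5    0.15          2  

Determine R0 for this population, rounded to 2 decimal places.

lx·mx by age: 0, 2.94, 3.56, 3.08, 0.92, 0.3
R0 = Σ lx·mx = 10.8 → 10.80

10.80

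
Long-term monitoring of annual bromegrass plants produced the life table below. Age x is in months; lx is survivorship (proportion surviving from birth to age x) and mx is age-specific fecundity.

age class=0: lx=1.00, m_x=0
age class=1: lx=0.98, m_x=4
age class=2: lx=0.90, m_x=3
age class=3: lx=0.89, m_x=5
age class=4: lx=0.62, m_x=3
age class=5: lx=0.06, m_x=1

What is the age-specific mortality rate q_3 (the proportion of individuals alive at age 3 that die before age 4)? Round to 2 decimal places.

q_3 = (l_3 − l_4) / l_3 = (0.89 − 0.62) / 0.89
     = 0.27 / 0.89 = 0.303371… → 0.30

0.30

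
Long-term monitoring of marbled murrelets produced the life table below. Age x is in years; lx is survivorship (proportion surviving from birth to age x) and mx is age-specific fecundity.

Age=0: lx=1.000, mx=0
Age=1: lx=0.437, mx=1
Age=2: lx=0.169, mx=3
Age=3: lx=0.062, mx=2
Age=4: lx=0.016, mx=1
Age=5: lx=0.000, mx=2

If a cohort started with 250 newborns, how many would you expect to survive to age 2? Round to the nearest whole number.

42

Expected survivors = N0 · l_2 = 250 × 0.169 = 42.25 → 42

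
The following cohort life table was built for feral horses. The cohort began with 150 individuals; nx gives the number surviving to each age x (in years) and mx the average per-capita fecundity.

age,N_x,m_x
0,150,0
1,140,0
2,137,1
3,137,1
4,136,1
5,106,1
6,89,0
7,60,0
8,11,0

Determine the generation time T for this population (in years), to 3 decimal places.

3.409

lx = nx/n0 = nx/150: 1, 0.93333…, 0.91333…, 0.91333…, 0.90667…, 0.70667…, 0.59333…, 0.4, 0.07333…
lx·mx: 0, 0, 0.913333…, 0.913333…, 0.906667…, 0.706667…, 0, 0, 0 → R0 = 3.44…
x·lx·mx: 0, 0, 1.826667…, 2.74…, 3.626667…, 3.533333…, 0, 0, 0 → Σ = 11.726667…
T = 11.726667… / 3.44… = 3.408915… → 3.409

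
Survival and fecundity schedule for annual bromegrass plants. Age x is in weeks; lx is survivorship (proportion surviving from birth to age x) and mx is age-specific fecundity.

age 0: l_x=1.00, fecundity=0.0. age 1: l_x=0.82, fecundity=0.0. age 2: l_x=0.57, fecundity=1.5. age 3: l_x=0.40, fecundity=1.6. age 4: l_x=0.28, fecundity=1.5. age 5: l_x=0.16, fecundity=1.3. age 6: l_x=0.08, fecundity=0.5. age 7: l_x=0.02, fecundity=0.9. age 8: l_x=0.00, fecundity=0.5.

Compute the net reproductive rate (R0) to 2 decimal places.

lx·mx by age: 0, 0, 0.855, 0.64, 0.42, 0.208, 0.04, 0.018, 0
R0 = Σ lx·mx = 2.181 → 2.18

2.18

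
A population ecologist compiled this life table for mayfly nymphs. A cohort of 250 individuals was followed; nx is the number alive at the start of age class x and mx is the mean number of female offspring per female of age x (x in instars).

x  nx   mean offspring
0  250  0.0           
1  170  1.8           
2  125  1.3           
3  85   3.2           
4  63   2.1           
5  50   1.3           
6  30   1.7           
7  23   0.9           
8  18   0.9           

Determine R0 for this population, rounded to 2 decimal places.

lx = nx/n0 = nx/250: 1, 0.68, 0.5, 0.34, 0.252, 0.2, 0.12, 0.092, 0.072
lx·mx by age: 0, 1.224, 0.65, 1.088, 0.5292, 0.26, 0.204, 0.0828, 0.0648
R0 = Σ lx·mx = 4.1028 → 4.10

4.10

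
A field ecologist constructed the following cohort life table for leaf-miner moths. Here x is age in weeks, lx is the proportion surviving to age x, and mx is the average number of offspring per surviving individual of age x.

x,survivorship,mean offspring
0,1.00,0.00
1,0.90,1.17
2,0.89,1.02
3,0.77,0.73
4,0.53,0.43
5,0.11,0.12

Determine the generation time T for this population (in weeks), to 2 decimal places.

2.00

lx·mx: 0, 1.053, 0.9078, 0.5621, 0.2279, 0.0132 → R0 = 2.764
x·lx·mx: 0, 1.053, 1.8156, 1.6863, 0.9116, 0.066 → Σ = 5.5325
T = 5.5325 / 2.764 = 2.001628… → 2.00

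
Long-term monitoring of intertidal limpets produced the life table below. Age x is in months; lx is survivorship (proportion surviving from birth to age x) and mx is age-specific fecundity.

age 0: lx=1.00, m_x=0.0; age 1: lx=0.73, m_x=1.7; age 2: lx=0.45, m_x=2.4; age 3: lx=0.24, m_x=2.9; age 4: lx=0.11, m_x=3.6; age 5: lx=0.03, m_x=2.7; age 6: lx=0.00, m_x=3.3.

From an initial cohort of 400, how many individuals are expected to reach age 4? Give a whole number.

Expected survivors = N0 · l_4 = 400 × 0.11 = 44 → 44

44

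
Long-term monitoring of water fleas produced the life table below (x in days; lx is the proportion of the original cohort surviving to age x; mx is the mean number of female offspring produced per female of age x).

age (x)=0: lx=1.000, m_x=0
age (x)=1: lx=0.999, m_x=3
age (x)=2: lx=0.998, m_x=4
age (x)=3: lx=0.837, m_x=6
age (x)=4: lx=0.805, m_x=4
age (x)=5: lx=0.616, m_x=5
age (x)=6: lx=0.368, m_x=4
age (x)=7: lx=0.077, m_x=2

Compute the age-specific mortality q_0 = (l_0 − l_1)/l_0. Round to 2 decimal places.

0.00

q_0 = (l_0 − l_1) / l_0 = (1 − 0.999) / 1
     = 0.001 / 1 = 0.001 → 0.00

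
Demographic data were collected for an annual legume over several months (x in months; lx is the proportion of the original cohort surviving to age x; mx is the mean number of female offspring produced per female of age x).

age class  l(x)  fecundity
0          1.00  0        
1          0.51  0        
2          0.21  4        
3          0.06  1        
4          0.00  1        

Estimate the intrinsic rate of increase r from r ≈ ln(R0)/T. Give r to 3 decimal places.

R0 = Σ lx·mx = 0 + 0 + 0.84 + 0.06 + 0 = 0.9
Σ x·lx·mx = 1.86; T = 1.86/0.9 = 2.06667…
r ≈ ln(R0)/T = ln(0.9)/2.06667… = -0.05098… → -0.051

-0.051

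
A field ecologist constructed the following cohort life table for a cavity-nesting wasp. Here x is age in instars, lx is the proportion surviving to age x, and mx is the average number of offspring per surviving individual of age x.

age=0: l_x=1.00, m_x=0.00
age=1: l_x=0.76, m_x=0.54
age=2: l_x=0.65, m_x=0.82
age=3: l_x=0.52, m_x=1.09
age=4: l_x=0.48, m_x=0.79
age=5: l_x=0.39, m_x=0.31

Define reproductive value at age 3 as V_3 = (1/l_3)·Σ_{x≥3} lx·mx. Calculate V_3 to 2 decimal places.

2.05

lx·mx for x ≥ 3: 0.5668, 0.3792, 0.1209 → sum = 1.0669
V_3 = 1.0669 / l_3 = 1.0669 / 0.52 = 2.051731… → 2.05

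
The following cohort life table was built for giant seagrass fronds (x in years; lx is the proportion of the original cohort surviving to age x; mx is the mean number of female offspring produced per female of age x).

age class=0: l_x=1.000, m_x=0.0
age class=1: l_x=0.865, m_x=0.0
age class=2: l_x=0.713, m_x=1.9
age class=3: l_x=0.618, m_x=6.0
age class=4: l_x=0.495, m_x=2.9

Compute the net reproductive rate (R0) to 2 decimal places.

lx·mx by age: 0, 0, 1.3547, 3.708, 1.4355
R0 = Σ lx·mx = 6.4982 → 6.50

6.50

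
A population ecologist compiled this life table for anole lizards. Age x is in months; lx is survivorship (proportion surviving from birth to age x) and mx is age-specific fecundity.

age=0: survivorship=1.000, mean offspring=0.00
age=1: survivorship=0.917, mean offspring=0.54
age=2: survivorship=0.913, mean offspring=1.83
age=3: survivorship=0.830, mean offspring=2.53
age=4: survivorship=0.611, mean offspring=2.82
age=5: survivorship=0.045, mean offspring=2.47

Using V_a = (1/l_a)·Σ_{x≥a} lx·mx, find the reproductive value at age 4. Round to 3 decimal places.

lx·mx for x ≥ 4: 1.72302, 0.11115 → sum = 1.83417
V_4 = 1.83417 / l_4 = 1.83417 / 0.611 = 3.001915… → 3.002

3.002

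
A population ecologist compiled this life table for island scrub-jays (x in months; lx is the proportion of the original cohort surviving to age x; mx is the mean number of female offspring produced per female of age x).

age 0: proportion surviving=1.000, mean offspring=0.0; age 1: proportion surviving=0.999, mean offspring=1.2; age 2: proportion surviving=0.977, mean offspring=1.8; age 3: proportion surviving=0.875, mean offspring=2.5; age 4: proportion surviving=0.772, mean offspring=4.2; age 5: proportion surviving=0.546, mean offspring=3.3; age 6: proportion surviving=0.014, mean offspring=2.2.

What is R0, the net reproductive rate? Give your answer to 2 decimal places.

10.22

lx·mx by age: 0, 1.1988, 1.7586, 2.1875, 3.2424, 1.8018, 0.0308
R0 = Σ lx·mx = 10.2199 → 10.22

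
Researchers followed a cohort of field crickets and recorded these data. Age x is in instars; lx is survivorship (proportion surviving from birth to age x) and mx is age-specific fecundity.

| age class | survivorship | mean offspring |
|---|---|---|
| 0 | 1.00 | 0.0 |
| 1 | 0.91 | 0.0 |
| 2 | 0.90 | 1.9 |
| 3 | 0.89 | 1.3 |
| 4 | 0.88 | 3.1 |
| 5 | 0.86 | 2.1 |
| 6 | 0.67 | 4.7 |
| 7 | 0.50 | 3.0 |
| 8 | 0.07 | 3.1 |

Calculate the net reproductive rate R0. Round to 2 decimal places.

12.27

lx·mx by age: 0, 0, 1.71, 1.157, 2.728, 1.806, 3.149, 1.5, 0.217
R0 = Σ lx·mx = 12.267 → 12.27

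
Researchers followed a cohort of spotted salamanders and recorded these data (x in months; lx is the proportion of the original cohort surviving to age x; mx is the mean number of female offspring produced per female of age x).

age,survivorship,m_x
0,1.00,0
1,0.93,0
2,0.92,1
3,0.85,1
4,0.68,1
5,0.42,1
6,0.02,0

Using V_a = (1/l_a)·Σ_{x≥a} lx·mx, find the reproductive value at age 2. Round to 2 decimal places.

3.12

lx·mx for x ≥ 2: 0.92, 0.85, 0.68, 0.42, 0 → sum = 2.87
V_2 = 2.87 / l_2 = 2.87 / 0.92 = 3.119565… → 3.12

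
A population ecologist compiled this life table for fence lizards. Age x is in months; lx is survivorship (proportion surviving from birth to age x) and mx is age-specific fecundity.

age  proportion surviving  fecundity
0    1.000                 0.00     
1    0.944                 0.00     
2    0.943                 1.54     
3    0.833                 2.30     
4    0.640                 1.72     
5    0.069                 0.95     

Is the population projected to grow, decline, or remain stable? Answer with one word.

growing

R0 = Σ lx·mx = 0 + 0 + 1.45222 + 1.9159 + 1.1008 + 0.06555 = 4.53447
R0 > 1, so the population is growing.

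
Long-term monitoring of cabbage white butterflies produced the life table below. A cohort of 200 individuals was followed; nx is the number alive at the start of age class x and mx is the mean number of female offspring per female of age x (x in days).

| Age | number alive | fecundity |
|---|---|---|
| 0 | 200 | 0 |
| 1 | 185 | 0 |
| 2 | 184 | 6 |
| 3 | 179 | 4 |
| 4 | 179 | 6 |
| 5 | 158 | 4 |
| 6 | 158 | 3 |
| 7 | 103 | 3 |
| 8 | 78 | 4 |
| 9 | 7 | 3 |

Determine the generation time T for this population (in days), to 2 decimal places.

lx = nx/n0 = nx/200: 1, 0.925, 0.92, 0.895, 0.895, 0.79, 0.79, 0.515, 0.39, 0.035
lx·mx: 0, 0, 5.52, 3.58, 5.37, 3.16, 2.37, 1.545, 1.56, 0.105 → R0 = 23.21
x·lx·mx: 0, 0, 11.04, 10.74, 21.48, 15.8, 14.22, 10.815, 12.48, 0.945 → Σ = 97.52
T = 97.52 / 23.21 = 4.201637… → 4.20

4.20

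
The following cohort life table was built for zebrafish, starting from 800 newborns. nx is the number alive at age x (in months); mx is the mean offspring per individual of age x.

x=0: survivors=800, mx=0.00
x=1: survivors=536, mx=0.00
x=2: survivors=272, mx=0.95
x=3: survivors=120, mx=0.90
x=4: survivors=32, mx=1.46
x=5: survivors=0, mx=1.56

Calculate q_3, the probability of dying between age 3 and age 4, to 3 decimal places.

lx = nx/n0 = nx/800: 1, 0.67, 0.34, 0.15, 0.04, 0
q_3 = (l_3 − l_4) / l_3 = (0.15 − 0.04) / 0.15
     = 0.11 / 0.15 = 0.733333… → 0.733

0.733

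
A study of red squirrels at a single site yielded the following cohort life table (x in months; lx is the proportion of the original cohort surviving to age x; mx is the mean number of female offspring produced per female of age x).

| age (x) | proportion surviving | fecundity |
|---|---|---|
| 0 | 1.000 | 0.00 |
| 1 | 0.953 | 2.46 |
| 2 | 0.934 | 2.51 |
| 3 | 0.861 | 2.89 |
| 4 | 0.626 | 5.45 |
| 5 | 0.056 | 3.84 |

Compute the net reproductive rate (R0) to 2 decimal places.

lx·mx by age: 0, 2.34438, 2.34434, 2.48829, 3.4117, 0.21504
R0 = Σ lx·mx = 10.80375 → 10.80

10.80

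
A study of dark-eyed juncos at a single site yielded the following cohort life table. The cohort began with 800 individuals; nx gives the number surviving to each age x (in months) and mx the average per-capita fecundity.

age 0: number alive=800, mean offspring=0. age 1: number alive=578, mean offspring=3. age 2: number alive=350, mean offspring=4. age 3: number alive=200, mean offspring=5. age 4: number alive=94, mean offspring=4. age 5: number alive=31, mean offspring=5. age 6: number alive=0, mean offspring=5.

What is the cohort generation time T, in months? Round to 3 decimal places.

2.104

lx = nx/n0 = nx/800: 1, 0.7225, 0.4375, 0.25, 0.1175, 0.03875, 0
lx·mx: 0, 2.1675, 1.75, 1.25, 0.47, 0.19375, 0 → R0 = 5.83125
x·lx·mx: 0, 2.1675, 3.5, 3.75, 1.88, 0.96875, 0 → Σ = 12.26625
T = 12.26625 / 5.83125 = 2.103537… → 2.104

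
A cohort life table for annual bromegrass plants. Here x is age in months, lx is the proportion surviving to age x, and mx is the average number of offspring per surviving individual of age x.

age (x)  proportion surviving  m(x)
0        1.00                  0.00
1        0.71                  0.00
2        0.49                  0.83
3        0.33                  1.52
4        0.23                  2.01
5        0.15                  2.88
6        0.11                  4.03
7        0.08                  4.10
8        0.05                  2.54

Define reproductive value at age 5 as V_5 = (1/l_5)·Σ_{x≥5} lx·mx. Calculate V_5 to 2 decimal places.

8.87

lx·mx for x ≥ 5: 0.432, 0.4433, 0.328, 0.127 → sum = 1.3303
V_5 = 1.3303 / l_5 = 1.3303 / 0.15 = 8.868667… → 8.87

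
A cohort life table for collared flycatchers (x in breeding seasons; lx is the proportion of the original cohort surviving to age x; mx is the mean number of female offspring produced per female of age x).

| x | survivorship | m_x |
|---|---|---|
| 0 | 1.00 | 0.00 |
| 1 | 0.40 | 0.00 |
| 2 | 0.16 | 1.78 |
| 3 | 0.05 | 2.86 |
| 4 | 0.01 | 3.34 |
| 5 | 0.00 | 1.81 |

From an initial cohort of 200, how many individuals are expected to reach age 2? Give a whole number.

32

Expected survivors = N0 · l_2 = 200 × 0.16 = 32 → 32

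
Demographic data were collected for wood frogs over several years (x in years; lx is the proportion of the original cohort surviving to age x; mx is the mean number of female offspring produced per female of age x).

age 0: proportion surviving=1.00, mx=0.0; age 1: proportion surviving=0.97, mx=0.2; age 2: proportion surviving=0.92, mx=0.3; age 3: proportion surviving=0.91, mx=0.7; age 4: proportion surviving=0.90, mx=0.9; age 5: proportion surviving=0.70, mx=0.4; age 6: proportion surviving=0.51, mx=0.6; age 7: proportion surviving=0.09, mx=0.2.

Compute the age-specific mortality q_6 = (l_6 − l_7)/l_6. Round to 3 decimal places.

q_6 = (l_6 − l_7) / l_6 = (0.51 − 0.09) / 0.51
     = 0.42 / 0.51 = 0.823529… → 0.824

0.824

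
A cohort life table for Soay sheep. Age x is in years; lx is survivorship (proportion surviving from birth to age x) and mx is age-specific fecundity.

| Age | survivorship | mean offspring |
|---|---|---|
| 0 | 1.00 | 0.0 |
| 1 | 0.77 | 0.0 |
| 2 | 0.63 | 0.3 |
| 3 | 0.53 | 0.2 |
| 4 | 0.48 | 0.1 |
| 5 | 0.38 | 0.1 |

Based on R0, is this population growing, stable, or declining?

declining

R0 = Σ lx·mx = 0 + 0 + 0.189 + 0.106 + 0.048 + 0.038 = 0.381
R0 < 1, so the population is declining.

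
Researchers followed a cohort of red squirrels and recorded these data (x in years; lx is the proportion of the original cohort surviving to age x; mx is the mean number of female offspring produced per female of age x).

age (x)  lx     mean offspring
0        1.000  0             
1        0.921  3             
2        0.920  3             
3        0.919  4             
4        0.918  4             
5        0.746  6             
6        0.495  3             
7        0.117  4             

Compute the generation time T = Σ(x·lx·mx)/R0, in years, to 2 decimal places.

lx·mx: 0, 2.763, 2.76, 3.676, 3.672, 4.476, 1.485, 0.468 → R0 = 19.3
x·lx·mx: 0, 2.763, 5.52, 11.028, 14.688, 22.38, 8.91, 3.276 → Σ = 68.565
T = 68.565 / 19.3 = 3.552591… → 3.55

3.55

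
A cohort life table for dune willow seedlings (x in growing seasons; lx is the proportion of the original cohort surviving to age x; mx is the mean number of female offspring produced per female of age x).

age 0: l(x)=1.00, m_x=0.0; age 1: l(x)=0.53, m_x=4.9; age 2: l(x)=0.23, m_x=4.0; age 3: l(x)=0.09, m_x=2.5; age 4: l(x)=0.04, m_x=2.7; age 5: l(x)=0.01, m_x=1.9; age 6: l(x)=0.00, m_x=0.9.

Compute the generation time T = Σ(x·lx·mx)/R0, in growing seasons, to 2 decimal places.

lx·mx: 0, 2.597, 0.92, 0.225, 0.108, 0.019, 0 → R0 = 3.869
x·lx·mx: 0, 2.597, 1.84, 0.675, 0.432, 0.095, 0 → Σ = 5.639
T = 5.639 / 3.869 = 1.457483… → 1.46

1.46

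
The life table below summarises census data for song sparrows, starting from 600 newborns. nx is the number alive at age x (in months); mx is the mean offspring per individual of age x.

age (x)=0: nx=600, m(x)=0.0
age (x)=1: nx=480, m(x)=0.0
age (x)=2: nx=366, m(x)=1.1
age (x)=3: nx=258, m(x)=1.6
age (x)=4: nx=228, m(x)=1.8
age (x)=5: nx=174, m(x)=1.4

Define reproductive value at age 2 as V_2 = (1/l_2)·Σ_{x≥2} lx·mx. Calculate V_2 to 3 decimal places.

4.015

lx = nx/n0 = nx/600: 1, 0.8, 0.61, 0.43, 0.38, 0.29
lx·mx for x ≥ 2: 0.671, 0.688, 0.684, 0.406 → sum = 2.449
V_2 = 2.449 / l_2 = 2.449 / 0.61 = 4.014754… → 4.015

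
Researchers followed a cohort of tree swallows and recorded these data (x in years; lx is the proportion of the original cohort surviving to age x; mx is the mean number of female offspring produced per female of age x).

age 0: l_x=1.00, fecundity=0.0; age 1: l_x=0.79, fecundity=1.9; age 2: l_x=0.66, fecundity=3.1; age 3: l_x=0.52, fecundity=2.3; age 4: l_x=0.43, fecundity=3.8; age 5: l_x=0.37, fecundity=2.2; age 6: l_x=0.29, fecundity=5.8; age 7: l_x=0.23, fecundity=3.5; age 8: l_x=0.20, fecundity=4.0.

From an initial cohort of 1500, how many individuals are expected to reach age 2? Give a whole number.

990

Expected survivors = N0 · l_2 = 1500 × 0.66 = 990 → 990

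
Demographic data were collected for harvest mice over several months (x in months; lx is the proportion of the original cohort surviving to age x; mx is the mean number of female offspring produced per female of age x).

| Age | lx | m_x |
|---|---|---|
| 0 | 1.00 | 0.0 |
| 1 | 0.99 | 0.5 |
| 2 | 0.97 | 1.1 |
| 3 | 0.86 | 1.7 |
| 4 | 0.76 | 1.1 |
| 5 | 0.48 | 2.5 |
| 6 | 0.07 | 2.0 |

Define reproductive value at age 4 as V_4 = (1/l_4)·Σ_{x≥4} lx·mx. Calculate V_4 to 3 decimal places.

lx·mx for x ≥ 4: 0.836, 1.2, 0.14 → sum = 2.176
V_4 = 2.176 / l_4 = 2.176 / 0.76 = 2.863158… → 2.863

2.863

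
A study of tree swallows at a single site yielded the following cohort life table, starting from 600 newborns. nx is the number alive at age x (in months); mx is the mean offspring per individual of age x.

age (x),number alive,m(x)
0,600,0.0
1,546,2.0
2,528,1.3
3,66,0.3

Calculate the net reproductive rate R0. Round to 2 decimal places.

lx = nx/n0 = nx/600: 1, 0.91, 0.88, 0.11
lx·mx by age: 0, 1.82, 1.144, 0.033
R0 = Σ lx·mx = 2.997 → 3.00

3.00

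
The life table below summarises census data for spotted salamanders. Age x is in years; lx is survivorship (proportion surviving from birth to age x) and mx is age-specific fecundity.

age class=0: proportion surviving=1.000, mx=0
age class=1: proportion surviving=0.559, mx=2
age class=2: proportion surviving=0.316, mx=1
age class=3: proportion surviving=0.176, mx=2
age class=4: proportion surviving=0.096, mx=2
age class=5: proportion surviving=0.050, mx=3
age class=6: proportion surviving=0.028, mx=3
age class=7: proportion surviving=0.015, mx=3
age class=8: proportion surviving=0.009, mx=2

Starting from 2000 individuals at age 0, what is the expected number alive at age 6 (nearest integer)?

Expected survivors = N0 · l_6 = 2000 × 0.028 = 56 → 56

56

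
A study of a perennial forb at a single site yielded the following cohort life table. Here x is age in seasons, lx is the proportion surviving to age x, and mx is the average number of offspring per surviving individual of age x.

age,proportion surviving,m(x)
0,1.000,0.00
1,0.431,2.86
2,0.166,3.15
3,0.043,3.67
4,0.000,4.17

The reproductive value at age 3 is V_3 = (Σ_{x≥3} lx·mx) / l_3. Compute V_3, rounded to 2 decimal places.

lx·mx for x ≥ 3: 0.15781, 0 → sum = 0.15781
V_3 = 0.15781 / l_3 = 0.15781 / 0.043 = 3.67 → 3.67

3.67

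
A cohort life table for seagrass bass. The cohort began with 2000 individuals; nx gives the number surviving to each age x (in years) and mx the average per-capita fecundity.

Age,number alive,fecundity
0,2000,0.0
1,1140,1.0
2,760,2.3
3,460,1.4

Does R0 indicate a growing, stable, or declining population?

growing

lx = nx/n0 = nx/2000: 1, 0.57, 0.38, 0.23
R0 = Σ lx·mx = 0 + 0.57 + 0.874 + 0.322 = 1.766
R0 > 1, so the population is growing.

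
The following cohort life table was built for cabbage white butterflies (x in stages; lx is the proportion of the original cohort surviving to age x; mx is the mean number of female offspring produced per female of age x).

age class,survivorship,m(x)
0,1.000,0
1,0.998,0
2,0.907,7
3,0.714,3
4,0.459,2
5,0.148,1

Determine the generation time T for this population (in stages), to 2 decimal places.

2.46

lx·mx: 0, 0, 6.349, 2.142, 0.918, 0.148 → R0 = 9.557
x·lx·mx: 0, 0, 12.698, 6.426, 3.672, 0.74 → Σ = 23.536
T = 23.536 / 9.557 = 2.462697… → 2.46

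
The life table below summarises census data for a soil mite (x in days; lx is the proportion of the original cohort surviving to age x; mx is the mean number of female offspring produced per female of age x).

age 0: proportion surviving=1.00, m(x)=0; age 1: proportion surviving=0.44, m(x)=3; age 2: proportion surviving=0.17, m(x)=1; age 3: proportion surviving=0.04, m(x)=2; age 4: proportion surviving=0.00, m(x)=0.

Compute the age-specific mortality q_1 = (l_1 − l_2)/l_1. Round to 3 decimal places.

q_1 = (l_1 − l_2) / l_1 = (0.44 − 0.17) / 0.44
     = 0.27 / 0.44 = 0.613636… → 0.614

0.614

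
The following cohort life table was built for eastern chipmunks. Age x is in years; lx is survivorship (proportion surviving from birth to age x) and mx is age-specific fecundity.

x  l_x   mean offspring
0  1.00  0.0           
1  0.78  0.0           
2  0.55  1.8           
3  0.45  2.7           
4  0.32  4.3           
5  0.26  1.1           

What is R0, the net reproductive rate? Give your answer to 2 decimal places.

lx·mx by age: 0, 0, 0.99, 1.215, 1.376, 0.286
R0 = Σ lx·mx = 3.867 → 3.87

3.87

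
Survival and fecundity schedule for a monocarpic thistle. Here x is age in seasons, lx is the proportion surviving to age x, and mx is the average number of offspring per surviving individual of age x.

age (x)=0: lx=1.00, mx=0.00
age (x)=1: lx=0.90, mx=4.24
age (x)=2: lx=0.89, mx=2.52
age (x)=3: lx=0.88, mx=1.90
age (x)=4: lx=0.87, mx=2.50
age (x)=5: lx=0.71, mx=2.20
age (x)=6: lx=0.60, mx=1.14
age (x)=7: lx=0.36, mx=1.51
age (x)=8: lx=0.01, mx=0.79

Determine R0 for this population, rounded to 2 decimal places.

lx·mx by age: 0, 3.816, 2.2428, 1.672, 2.175, 1.562, 0.684, 0.5436, 0.0079
R0 = Σ lx·mx = 12.7033 → 12.70

12.70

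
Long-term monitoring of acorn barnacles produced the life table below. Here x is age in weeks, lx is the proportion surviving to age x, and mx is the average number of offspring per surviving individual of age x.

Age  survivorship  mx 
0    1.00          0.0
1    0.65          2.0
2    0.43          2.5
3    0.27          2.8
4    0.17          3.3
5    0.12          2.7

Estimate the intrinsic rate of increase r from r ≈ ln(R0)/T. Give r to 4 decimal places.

R0 = Σ lx·mx = 0 + 1.3 + 1.075 + 0.756 + 0.561 + 0.324 = 4.016
Σ x·lx·mx = 9.582; T = 9.582/4.016 = 2.38596…
r ≈ ln(R0)/T = ln(4.016)/2.38596… = 0.582696… → 0.5827

0.5827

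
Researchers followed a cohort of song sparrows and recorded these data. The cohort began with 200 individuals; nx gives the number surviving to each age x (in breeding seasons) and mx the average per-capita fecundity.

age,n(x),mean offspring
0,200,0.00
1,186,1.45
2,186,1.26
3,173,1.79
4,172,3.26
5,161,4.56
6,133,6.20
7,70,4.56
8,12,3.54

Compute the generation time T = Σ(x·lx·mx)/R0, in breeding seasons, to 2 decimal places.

4.58

lx = nx/n0 = nx/200: 1, 0.93, 0.93, 0.865, 0.86, 0.805, 0.665, 0.35, 0.06
lx·mx: 0, 1.3485, 1.1718, 1.54835, 2.8036, 3.6708, 4.123, 1.596, 0.2124 → R0 = 16.47445
x·lx·mx: 0, 1.3485, 2.3436, 4.64505, 11.2144, 18.354, 24.738, 11.172, 1.6992 → Σ = 75.51475
T = 75.51475 / 16.47445 = 4.583749… → 4.58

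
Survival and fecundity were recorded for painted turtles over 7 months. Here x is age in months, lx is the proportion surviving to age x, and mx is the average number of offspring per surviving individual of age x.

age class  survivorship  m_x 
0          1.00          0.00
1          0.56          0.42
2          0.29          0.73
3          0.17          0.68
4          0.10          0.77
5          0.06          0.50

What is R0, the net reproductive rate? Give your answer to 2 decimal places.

0.67

lx·mx by age: 0, 0.2352, 0.2117, 0.1156, 0.077, 0.03
R0 = Σ lx·mx = 0.6695 → 0.67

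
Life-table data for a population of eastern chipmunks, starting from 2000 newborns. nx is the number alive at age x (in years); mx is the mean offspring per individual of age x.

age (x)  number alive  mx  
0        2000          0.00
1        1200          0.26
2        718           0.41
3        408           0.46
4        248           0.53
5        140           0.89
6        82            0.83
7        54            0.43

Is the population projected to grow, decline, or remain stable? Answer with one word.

declining

lx = nx/n0 = nx/2000: 1, 0.6, 0.359, 0.204, 0.124, 0.07, 0.041, 0.027
R0 = Σ lx·mx = 0 + 0.156 + 0.14719 + 0.09384 + 0.06572 + 0.0623 + 0.03403 + 0.01161 = 0.57069
R0 < 1, so the population is declining.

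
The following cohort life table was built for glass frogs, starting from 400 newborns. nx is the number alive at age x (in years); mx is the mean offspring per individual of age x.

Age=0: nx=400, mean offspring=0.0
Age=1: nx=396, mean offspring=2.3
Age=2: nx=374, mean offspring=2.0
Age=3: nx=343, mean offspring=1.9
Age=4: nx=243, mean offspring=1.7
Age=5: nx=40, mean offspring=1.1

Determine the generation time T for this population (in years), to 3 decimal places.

lx = nx/n0 = nx/400: 1, 0.99, 0.935, 0.8575, 0.6075, 0.1
lx·mx: 0, 2.277, 1.87, 1.62925, 1.03275, 0.11 → R0 = 6.919
x·lx·mx: 0, 2.277, 3.74, 4.88775, 4.131, 0.55 → Σ = 15.58575
T = 15.58575 / 6.919 = 2.252602… → 2.253

2.253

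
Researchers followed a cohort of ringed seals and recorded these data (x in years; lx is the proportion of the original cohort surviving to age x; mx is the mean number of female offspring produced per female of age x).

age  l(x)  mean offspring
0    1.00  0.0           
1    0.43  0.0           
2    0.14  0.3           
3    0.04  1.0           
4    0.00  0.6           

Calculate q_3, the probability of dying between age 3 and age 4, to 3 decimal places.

q_3 = (l_3 − l_4) / l_3 = (0.04 − 0) / 0.04
     = 0.04 / 0.04 = 1 → 1.000

1.000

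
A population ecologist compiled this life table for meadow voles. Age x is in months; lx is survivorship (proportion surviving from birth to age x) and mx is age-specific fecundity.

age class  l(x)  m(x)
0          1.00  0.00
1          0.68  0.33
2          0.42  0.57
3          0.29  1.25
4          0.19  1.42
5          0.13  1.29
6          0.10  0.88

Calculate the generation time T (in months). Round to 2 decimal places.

3.13

lx·mx: 0, 0.2244, 0.2394, 0.3625, 0.2698, 0.1677, 0.088 → R0 = 1.3518
x·lx·mx: 0, 0.2244, 0.4788, 1.0875, 1.0792, 0.8385, 0.528 → Σ = 4.2364
T = 4.2364 / 1.3518 = 3.133896… → 3.13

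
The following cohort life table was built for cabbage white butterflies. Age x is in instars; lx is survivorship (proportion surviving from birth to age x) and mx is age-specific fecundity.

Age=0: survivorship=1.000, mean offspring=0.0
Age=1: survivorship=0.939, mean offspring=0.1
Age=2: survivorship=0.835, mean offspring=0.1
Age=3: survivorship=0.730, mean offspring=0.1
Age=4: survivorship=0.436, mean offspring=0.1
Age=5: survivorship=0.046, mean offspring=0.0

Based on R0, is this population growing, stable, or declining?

R0 = Σ lx·mx = 0 + 0.0939 + 0.0835 + 0.073 + 0.0436 + 0 = 0.294
R0 < 1, so the population is declining.

declining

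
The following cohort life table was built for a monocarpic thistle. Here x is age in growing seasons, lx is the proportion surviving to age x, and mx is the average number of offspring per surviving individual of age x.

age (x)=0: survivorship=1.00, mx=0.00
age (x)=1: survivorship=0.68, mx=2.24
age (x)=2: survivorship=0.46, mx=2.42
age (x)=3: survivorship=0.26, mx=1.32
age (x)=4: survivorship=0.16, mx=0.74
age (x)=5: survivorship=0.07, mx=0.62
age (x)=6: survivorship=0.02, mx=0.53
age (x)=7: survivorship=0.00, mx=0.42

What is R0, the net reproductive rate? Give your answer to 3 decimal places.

3.152

lx·mx by age: 0, 1.5232, 1.1132, 0.3432, 0.1184, 0.0434, 0.0106, 0
R0 = Σ lx·mx = 3.152 → 3.152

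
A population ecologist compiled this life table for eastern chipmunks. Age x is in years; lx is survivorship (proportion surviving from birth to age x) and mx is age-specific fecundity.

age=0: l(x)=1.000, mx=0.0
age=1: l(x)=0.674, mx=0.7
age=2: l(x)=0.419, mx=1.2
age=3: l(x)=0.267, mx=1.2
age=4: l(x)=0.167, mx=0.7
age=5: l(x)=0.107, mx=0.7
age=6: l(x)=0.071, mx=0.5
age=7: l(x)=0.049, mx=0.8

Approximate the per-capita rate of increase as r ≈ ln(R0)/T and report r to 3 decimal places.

R0 = Σ lx·mx = 0 + 0.4718 + 0.5028 + 0.3204 + 0.1169 + 0.0749 + 0.0355 + 0.0392 = 1.5615
Σ x·lx·mx = 3.7681; T = 3.7681/1.5615 = 2.41313…
r ≈ ln(R0)/T = ln(1.5615)/2.41313… = 0.18468… → 0.185

0.185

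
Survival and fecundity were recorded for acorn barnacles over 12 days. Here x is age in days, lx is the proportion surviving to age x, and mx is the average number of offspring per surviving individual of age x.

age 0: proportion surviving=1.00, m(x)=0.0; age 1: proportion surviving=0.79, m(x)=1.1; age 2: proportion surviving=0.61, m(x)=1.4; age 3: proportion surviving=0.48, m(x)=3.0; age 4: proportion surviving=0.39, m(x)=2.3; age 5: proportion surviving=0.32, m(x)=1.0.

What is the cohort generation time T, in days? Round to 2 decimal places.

2.76

lx·mx: 0, 0.869, 0.854, 1.44, 0.897, 0.32 → R0 = 4.38
x·lx·mx: 0, 0.869, 1.708, 4.32, 3.588, 1.6 → Σ = 12.085
T = 12.085 / 4.38 = 2.759132… → 2.76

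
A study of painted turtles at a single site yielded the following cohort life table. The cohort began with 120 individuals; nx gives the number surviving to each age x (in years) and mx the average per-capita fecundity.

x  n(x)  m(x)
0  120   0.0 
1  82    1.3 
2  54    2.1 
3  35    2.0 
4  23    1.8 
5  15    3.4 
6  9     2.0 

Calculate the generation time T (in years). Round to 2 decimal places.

lx = nx/n0 = nx/120: 1, 0.68333…, 0.45, 0.29167…, 0.19167…, 0.125, 0.075
lx·mx: 0, 0.888333…, 0.945, 0.583333…, 0.345…, 0.425, 0.15 → R0 = 3.336667…
x·lx·mx: 0, 0.888333…, 1.89, 1.75…, 1.38…, 2.125, 0.9 → Σ = 8.933333…
T = 8.933333… / 3.336667… = 2.677323… → 2.68

2.68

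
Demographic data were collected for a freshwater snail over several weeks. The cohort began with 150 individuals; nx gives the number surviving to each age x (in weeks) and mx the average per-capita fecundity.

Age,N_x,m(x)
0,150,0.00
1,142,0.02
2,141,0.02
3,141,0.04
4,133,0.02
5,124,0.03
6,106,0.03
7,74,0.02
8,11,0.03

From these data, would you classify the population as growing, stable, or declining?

lx = nx/n0 = nx/150: 1, 0.94667…, 0.94, 0.94, 0.88667…, 0.82667…, 0.70667…, 0.49333…, 0.07333…
R0 = Σ lx·mx = 0 + 0.018933… + 0.0188 + 0.0376 + 0.017733… + 0.0248… + 0.0212… + 0.009867… + 0.0022… = 0.151133…
R0 < 1, so the population is declining.

declining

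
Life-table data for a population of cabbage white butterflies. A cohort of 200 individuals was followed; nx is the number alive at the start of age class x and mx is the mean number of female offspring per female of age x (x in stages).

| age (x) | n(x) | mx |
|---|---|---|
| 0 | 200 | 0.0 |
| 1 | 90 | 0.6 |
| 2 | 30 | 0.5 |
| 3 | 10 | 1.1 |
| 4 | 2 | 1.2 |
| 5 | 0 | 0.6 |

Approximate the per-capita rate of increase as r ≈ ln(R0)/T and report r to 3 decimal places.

-0.577

lx = nx/n0 = nx/200: 1, 0.45, 0.15, 0.05, 0.01, 0
R0 = Σ lx·mx = 0 + 0.27 + 0.075 + 0.055 + 0.012 + 0 = 0.412
Σ x·lx·mx = 0.633; T = 0.633/0.412 = 1.53641…
r ≈ ln(R0)/T = ln(0.412)/1.53641… = -0.57715… → -0.577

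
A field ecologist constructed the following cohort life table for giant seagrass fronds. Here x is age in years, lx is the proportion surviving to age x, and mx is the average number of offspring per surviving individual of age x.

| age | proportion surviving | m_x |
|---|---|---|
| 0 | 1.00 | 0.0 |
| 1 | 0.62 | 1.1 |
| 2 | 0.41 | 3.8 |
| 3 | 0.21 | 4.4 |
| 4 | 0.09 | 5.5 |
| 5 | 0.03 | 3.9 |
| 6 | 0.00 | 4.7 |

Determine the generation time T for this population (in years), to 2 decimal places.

lx·mx: 0, 0.682, 1.558, 0.924, 0.495, 0.117, 0 → R0 = 3.776
x·lx·mx: 0, 0.682, 3.116, 2.772, 1.98, 0.585, 0 → Σ = 9.135
T = 9.135 / 3.776 = 2.419227… → 2.42

2.42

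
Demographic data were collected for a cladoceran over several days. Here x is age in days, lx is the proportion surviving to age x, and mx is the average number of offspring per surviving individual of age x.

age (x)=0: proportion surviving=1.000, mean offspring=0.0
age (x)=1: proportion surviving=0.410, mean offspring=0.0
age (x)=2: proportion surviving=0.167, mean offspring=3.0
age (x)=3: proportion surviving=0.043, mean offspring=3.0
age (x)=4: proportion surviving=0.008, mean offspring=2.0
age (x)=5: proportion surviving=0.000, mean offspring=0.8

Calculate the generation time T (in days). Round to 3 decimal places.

lx·mx: 0, 0, 0.501, 0.129, 0.016, 0 → R0 = 0.646
x·lx·mx: 0, 0, 1.002, 0.387, 0.064, 0 → Σ = 1.453
T = 1.453 / 0.646 = 2.249226… → 2.249

2.249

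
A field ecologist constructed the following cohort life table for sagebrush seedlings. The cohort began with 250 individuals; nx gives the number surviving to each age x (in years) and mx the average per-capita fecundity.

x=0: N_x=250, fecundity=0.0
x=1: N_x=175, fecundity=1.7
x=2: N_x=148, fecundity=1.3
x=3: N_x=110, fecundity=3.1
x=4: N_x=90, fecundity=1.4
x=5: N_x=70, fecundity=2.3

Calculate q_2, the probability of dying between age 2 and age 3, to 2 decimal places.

0.26

lx = nx/n0 = nx/250: 1, 0.7, 0.592, 0.44, 0.36, 0.28
q_2 = (l_2 − l_3) / l_2 = (0.592 − 0.44) / 0.592
     = 0.152 / 0.592 = 0.256757… → 0.26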